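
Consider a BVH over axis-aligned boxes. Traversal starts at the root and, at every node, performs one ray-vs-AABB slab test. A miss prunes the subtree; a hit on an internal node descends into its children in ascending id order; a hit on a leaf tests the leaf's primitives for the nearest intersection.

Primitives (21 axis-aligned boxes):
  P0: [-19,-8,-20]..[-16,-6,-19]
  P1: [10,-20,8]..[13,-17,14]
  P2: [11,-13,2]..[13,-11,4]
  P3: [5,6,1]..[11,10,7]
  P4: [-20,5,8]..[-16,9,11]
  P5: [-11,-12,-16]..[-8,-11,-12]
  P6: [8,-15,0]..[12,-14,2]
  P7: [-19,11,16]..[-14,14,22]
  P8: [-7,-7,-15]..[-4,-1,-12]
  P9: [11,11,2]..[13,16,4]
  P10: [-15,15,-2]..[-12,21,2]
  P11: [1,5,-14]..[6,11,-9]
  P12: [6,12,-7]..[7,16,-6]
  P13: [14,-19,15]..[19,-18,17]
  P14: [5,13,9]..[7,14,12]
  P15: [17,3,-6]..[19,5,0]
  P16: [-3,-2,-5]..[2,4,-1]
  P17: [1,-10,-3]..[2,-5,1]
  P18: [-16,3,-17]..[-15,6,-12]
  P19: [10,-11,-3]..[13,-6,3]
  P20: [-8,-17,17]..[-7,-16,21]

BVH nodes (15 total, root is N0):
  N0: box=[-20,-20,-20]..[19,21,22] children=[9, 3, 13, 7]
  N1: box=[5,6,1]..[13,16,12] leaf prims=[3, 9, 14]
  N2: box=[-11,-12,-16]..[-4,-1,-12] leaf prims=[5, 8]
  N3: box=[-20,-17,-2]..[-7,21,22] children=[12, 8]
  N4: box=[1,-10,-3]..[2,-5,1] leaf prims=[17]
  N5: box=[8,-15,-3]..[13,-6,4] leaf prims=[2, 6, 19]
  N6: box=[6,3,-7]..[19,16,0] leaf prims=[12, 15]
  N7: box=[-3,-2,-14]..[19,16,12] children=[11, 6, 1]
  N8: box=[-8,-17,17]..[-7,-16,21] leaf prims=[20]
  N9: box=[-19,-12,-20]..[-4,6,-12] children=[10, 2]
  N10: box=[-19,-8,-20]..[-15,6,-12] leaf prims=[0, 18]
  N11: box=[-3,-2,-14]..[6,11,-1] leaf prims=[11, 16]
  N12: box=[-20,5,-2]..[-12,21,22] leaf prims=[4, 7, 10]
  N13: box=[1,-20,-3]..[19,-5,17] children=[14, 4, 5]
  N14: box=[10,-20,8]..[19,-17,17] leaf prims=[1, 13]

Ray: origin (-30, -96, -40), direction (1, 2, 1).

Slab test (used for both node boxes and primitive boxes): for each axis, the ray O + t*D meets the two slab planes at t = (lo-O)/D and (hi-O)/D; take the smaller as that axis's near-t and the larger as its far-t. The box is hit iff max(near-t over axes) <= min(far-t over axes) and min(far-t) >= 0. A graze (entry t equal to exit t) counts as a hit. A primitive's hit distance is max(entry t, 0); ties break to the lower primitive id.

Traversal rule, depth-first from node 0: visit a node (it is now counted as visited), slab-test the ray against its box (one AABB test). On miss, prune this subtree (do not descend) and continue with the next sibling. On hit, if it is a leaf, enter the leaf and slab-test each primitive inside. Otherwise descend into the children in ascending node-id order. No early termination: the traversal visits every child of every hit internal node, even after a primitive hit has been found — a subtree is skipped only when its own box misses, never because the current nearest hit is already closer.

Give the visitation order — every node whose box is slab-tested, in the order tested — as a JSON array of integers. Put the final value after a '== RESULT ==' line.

Trace the traversal:
N0 x:[10,49] y:[38,117/2] z:[20,62] -> hit [38,49], descend [3, 7, 9, 13]
  N3 x:[10,23] y:[79/2,117/2] z:[38,62] -> miss, prune
  N7 x:[27,49] y:[47,56] z:[26,52] -> hit [47,49], descend [1, 6, 11]
    N1 x:[35,43] y:[51,56] z:[41,52] -> miss, prune
    N6 x:[36,49] y:[99/2,56] z:[33,40] -> miss, prune
    N11 x:[27,36] y:[47,107/2] z:[26,39] -> miss, prune
  N9 x:[11,26] y:[42,51] z:[20,28] -> miss, prune
  N13 x:[31,49] y:[38,91/2] z:[37,57] -> hit [38,91/2], descend [4, 5, 14]
    N4 x:[31,32] y:[43,91/2] z:[37,41] -> miss, prune
    N5 x:[38,43] y:[81/2,45] z:[37,44] -> hit [81/2,43] leaf, test {P2@t=42, P6@t=81/2, P19@t=85/2}
    N14 x:[40,49] y:[38,79/2] z:[48,57] -> miss, prune

Summary -> nodes [0, 3, 7, 1, 6, 11, 9, 13, 4, 5, 14]; box-tests=11; leaf-entries=1; first=P6

== RESULT ==
[0, 3, 7, 1, 6, 11, 9, 13, 4, 5, 14]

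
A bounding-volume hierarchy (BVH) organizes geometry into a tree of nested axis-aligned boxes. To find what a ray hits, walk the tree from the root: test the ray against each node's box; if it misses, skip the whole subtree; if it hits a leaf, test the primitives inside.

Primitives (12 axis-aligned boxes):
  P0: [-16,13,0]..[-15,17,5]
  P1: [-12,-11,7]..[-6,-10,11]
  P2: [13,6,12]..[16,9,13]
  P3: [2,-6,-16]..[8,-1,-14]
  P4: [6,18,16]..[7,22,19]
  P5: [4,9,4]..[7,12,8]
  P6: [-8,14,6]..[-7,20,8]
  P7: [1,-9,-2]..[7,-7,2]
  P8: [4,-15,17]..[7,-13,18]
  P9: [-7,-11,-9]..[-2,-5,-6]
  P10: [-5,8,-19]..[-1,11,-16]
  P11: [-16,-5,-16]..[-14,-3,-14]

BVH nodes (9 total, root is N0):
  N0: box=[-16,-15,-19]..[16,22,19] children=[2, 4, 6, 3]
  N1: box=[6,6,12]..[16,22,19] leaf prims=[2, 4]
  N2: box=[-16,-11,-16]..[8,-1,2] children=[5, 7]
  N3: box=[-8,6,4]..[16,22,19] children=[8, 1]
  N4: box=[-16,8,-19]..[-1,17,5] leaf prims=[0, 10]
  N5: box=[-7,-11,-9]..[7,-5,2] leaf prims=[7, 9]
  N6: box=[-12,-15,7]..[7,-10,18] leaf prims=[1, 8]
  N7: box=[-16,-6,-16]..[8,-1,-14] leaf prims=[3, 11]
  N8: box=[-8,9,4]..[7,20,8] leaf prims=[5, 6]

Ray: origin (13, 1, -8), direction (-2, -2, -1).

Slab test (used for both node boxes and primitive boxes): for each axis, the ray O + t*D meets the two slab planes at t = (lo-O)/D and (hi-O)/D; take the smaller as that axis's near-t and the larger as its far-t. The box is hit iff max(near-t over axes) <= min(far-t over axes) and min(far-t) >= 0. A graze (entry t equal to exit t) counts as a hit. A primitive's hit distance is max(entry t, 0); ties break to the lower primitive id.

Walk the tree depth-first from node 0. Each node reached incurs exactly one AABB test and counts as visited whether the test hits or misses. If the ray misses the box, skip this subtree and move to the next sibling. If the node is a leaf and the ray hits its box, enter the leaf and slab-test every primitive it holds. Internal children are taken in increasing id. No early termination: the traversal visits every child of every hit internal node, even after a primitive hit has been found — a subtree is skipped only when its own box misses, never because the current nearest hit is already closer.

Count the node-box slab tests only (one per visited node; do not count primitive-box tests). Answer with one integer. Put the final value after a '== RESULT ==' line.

Trace the traversal:
N0 x:[-3/2,29/2] y:[-21/2,8] z:[-27,11] -> hit [-3/2,8], descend [2, 3, 4, 6]
  N2 x:[5/2,29/2] y:[1,6] z:[-10,8] -> hit [5/2,6], descend [5, 7]
    N5 x:[3,10] y:[3,6] z:[-10,1] -> miss, prune
    N7 x:[5/2,29/2] y:[1,7/2] z:[6,8] -> miss, prune
  N3 x:[-3/2,21/2] y:[-21/2,-5/2] z:[-27,-12] -> miss, prune
  N4 x:[7,29/2] y:[-8,-7/2] z:[-13,11] -> miss, prune
  N6 x:[3,25/2] y:[11/2,8] z:[-26,-15] -> miss, prune

7 AABB tests over nodes [0, 2, 5, 7, 3, 4, 6]; 0 leaves entered; closest miss.

== RESULT ==
7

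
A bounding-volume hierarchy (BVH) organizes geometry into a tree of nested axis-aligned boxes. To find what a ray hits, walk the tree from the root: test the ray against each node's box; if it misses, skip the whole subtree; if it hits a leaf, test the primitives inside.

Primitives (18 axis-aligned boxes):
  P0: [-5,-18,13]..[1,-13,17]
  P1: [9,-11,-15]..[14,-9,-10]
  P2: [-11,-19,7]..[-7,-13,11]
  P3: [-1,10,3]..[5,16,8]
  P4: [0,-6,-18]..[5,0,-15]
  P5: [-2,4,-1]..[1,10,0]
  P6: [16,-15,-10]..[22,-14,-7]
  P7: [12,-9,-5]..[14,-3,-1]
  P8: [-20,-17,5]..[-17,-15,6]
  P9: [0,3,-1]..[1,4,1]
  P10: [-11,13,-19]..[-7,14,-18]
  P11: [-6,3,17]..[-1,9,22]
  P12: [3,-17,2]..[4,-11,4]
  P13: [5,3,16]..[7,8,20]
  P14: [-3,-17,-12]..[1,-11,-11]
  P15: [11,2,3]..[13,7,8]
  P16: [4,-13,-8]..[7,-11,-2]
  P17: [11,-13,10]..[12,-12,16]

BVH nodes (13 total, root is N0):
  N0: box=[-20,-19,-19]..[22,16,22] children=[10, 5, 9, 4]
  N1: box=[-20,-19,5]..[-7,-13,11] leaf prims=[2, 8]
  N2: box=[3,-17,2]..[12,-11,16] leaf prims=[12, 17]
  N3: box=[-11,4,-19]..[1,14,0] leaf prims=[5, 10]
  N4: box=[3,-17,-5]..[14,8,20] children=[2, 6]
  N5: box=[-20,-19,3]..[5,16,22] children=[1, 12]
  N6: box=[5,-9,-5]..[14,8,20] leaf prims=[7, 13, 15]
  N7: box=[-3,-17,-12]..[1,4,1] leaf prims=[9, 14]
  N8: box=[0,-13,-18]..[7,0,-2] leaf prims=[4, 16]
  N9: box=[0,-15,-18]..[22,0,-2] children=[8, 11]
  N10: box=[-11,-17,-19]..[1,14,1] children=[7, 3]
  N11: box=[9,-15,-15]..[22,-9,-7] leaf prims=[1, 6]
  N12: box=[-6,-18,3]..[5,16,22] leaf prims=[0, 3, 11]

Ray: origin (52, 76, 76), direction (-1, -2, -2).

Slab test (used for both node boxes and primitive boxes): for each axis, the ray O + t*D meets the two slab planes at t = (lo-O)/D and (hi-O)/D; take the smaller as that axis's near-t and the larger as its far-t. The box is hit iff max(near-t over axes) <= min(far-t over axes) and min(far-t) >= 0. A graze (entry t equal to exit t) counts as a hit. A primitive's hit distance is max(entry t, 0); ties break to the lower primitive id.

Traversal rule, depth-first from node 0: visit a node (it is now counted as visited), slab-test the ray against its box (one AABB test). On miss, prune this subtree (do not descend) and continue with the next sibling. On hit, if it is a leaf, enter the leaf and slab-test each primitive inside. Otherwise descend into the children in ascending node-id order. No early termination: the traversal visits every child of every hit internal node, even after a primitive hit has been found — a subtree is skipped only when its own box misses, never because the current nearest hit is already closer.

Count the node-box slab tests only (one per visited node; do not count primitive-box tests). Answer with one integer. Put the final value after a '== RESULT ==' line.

Trace the traversal:
N0 x:[30,72] y:[30,95/2] z:[27,95/2] -> hit [30,95/2], descend [4, 5, 9, 10]
  N4 x:[38,49] y:[34,93/2] z:[28,81/2] -> hit [38,81/2], descend [2, 6]
    N2 x:[40,49] y:[87/2,93/2] z:[30,37] -> miss, prune
    N6 x:[38,47] y:[34,85/2] z:[28,81/2] -> hit [38,81/2] leaf, test {P7@t=79/2, P13(miss), P15(miss)}
  N5 x:[47,72] y:[30,95/2] z:[27,73/2] -> miss, prune
  N9 x:[30,52] y:[38,91/2] z:[39,47] -> hit [39,91/2], descend [8, 11]
    N8 x:[45,52] y:[38,89/2] z:[39,47] -> miss, prune
    N11 x:[30,43] y:[85/2,91/2] z:[83/2,91/2] -> hit [85/2,43] leaf, test {P1@t=43, P6(miss)}
  N10 x:[51,63] y:[31,93/2] z:[75/2,95/2] -> miss, prune

Visited [0, 4, 2, 6, 5, 9, 8, 11, 10]. Tests: 9 box, 2 leaf. Nearest: P7.

== RESULT ==
9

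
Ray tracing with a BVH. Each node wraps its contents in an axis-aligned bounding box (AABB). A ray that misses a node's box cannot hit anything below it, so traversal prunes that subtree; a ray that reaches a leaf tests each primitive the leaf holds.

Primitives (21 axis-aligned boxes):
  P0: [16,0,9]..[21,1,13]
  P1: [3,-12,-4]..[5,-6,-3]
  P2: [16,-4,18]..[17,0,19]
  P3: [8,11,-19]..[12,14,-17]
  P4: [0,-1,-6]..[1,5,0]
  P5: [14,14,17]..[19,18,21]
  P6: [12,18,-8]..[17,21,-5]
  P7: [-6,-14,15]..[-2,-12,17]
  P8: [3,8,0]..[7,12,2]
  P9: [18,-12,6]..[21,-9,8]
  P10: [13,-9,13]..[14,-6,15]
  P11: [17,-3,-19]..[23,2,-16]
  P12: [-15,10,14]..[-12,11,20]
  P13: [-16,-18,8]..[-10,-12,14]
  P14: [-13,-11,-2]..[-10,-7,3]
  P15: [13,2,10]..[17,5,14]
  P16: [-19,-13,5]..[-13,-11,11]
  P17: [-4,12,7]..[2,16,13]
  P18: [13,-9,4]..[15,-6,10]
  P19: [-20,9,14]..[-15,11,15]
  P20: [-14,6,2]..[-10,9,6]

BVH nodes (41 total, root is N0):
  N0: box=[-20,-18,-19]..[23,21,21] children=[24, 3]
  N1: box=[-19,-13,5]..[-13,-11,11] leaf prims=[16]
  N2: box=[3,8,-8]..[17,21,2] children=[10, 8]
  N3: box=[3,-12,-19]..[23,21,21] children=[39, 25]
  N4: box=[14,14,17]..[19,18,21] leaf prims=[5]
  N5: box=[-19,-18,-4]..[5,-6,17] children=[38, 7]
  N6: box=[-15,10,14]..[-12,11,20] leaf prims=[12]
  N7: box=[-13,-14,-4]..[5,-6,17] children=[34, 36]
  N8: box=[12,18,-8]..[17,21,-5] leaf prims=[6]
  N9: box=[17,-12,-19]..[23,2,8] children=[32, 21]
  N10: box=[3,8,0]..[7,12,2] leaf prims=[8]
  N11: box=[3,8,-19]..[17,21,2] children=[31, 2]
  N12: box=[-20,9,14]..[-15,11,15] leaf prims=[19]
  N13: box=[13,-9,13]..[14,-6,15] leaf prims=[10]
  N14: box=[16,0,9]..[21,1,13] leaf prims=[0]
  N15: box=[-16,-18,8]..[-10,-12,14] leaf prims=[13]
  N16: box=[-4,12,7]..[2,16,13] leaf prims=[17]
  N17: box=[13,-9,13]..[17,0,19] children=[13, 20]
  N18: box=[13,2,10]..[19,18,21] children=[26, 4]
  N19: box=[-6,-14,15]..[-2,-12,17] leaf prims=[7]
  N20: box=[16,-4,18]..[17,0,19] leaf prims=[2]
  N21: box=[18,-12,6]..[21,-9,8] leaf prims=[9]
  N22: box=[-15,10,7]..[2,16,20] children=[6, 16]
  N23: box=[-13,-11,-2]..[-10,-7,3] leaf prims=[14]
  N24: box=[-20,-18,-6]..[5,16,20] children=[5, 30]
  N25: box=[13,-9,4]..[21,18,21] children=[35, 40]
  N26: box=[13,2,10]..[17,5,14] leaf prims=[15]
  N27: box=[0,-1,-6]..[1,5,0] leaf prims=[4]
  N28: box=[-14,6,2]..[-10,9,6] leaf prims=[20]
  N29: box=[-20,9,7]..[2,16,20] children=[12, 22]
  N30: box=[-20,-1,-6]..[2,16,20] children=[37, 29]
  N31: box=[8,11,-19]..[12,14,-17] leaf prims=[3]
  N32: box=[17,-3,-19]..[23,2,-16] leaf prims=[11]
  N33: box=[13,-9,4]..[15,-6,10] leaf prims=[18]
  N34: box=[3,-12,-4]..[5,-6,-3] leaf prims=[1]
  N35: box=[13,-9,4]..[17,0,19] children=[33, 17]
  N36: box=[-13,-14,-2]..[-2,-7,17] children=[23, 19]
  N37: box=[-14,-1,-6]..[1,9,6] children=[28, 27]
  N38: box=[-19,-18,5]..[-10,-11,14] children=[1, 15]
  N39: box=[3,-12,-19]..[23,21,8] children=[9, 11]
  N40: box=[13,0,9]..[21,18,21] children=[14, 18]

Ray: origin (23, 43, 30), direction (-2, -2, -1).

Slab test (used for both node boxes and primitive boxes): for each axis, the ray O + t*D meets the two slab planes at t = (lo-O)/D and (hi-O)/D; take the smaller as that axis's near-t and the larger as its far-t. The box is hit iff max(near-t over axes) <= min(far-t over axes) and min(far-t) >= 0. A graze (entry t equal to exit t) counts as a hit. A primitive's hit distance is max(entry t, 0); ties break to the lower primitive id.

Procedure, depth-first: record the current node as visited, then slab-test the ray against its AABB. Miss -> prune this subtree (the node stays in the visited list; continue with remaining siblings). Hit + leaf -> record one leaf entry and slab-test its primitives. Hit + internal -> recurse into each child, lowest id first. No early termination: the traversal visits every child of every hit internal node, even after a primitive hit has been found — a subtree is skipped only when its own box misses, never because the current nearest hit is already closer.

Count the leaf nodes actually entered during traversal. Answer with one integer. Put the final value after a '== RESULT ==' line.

Traverse from the root:
N0 x:[0,43/2] y:[11,61/2] z:[9,49] -> hit [11,43/2], descend [3, 24]
  N3 x:[0,10] y:[11,55/2] z:[9,49] -> miss, prune
  N24 x:[9,43/2] y:[27/2,61/2] z:[10,36] -> hit [27/2,43/2], descend [5, 30]
    N5 x:[9,21] y:[49/2,61/2] z:[13,34] -> miss, prune
    N30 x:[21/2,43/2] y:[27/2,22] z:[10,36] -> hit [27/2,43/2], descend [29, 37]
      N29 x:[21/2,43/2] y:[27/2,17] z:[10,23] -> hit [27/2,17], descend [12, 22]
        N12 x:[19,43/2] y:[16,17] z:[15,16] -> miss, prune
        N22 x:[21/2,19] y:[27/2,33/2] z:[10,23] -> hit [27/2,33/2], descend [6, 16]
          N6 x:[35/2,19] y:[16,33/2] z:[10,16] -> miss, prune
          N16 x:[21/2,27/2] y:[27/2,31/2] z:[17,23] -> miss, prune
      N37 x:[11,37/2] y:[17,22] z:[24,36] -> miss, prune

Visited [0, 3, 24, 5, 30, 29, 12, 22, 6, 16, 37]. Tests: 11 box, 0 leaf. Nearest: miss.

== RESULT ==
0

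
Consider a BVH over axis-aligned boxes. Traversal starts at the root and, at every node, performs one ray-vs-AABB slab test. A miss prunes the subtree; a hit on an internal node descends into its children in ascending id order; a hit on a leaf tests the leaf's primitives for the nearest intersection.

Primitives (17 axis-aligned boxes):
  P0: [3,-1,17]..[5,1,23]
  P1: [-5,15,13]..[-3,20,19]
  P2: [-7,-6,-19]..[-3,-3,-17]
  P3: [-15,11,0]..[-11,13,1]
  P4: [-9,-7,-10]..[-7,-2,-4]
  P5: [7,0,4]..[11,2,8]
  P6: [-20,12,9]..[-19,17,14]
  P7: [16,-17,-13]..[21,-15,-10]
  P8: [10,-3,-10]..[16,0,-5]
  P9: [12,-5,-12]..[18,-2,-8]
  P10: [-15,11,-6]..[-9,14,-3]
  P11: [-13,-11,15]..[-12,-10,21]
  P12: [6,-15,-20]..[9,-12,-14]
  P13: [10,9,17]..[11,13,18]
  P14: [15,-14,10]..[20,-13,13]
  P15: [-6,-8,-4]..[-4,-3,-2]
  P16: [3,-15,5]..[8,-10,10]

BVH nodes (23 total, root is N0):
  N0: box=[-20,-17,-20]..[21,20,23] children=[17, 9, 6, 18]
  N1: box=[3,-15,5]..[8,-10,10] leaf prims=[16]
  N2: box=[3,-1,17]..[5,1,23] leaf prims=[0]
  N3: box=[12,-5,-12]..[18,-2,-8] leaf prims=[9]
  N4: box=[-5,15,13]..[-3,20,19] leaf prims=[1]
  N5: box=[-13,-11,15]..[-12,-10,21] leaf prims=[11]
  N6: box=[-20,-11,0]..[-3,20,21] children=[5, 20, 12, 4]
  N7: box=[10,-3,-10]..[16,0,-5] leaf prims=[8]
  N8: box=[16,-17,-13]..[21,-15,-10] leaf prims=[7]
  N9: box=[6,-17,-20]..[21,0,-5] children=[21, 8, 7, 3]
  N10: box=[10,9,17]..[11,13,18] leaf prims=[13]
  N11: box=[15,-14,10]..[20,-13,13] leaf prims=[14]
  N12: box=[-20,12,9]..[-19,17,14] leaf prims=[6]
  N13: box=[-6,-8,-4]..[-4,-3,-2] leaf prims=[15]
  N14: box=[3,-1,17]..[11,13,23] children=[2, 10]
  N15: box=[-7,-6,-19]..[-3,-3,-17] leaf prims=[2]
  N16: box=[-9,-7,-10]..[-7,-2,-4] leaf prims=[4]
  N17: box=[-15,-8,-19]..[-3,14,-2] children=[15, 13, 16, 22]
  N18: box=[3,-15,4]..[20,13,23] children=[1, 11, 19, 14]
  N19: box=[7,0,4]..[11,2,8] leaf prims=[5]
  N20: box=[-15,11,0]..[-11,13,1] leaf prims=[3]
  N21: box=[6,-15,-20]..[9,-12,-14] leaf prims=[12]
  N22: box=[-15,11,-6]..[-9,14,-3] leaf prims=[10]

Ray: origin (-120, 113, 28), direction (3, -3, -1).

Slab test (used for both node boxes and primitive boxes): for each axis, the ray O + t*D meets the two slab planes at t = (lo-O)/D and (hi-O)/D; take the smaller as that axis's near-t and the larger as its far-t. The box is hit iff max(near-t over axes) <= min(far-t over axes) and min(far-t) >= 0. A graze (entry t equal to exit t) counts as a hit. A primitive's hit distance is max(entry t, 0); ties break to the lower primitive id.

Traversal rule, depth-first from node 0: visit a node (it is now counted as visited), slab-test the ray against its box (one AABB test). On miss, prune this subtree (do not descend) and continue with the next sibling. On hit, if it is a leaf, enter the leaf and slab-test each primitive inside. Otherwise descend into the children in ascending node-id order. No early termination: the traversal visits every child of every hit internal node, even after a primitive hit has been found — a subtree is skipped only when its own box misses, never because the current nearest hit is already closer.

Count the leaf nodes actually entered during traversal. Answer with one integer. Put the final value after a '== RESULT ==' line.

Traverse from the root:
N0 x:[100/3,47] y:[31,130/3] z:[5,48] -> hit [100/3,130/3], descend [6, 9, 17, 18]
  N6 x:[100/3,39] y:[31,124/3] z:[7,28] -> miss, prune
  N9 x:[42,47] y:[113/3,130/3] z:[33,48] -> hit [42,130/3], descend [3, 7, 8, 21]
    N3 x:[44,46] y:[115/3,118/3] z:[36,40] -> miss, prune
    N7 x:[130/3,136/3] y:[113/3,116/3] z:[33,38] -> miss, prune
    N8 x:[136/3,47] y:[128/3,130/3] z:[38,41] -> miss, prune
    N21 x:[42,43] y:[125/3,128/3] z:[42,48] -> hit [42,128/3] leaf, test {P12@t=42}
  N17 x:[35,39] y:[33,121/3] z:[30,47] -> hit [35,39], descend [13, 15, 16, 22]
    N13 x:[38,116/3] y:[116/3,121/3] z:[30,32] -> miss, prune
    N15 x:[113/3,39] y:[116/3,119/3] z:[45,47] -> miss, prune
    N16 x:[37,113/3] y:[115/3,40] z:[32,38] -> miss, prune
    N22 x:[35,37] y:[33,34] z:[31,34] -> miss, prune
  N18 x:[41,140/3] y:[100/3,128/3] z:[5,24] -> miss, prune

13 AABB tests over nodes [0, 6, 9, 3, 7, 8, 21, 17, 13, 15, 16, 22, 18]; 1 leaf entered; closest P12.

== RESULT ==
1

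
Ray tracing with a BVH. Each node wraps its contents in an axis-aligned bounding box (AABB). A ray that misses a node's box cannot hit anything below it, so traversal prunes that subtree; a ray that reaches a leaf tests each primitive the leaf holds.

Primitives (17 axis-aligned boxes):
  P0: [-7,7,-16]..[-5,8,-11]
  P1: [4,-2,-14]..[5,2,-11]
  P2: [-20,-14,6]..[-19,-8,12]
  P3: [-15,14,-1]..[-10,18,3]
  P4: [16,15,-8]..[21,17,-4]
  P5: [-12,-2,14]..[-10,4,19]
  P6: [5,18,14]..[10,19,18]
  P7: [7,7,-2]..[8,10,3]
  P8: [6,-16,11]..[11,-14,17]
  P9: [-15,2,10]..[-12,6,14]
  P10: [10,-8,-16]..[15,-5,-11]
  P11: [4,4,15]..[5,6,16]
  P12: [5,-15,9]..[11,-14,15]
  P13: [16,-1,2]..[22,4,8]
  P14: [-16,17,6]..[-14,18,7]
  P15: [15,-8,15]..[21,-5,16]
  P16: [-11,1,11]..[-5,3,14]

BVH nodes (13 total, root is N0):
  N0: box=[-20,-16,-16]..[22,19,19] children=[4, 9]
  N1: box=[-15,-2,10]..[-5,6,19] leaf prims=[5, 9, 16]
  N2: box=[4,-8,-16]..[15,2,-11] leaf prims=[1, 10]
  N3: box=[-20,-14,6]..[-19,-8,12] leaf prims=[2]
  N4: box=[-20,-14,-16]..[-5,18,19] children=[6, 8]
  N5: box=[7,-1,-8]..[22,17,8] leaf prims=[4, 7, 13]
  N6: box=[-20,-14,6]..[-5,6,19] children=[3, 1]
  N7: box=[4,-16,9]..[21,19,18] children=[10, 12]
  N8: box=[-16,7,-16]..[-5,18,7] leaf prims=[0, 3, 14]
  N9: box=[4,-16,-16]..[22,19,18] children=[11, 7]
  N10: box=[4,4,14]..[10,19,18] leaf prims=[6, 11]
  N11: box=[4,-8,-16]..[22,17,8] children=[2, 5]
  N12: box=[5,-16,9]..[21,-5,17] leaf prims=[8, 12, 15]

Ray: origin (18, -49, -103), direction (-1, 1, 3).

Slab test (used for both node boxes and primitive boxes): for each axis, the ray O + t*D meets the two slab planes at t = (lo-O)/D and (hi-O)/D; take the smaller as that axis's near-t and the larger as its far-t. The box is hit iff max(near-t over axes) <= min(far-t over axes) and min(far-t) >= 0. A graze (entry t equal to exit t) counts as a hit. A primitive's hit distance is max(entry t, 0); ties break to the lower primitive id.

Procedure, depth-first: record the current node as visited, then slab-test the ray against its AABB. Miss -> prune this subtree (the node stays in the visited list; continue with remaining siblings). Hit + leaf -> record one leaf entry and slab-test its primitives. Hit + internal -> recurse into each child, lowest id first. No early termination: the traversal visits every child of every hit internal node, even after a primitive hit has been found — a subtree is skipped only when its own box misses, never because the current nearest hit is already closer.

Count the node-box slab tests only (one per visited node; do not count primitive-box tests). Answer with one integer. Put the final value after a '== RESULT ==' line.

Trace the traversal:
N0 x:[-4,38] y:[33,68] z:[29,122/3] -> hit [33,38], descend [4, 9]
  N4 x:[23,38] y:[35,67] z:[29,122/3] -> hit [35,38], descend [6, 8]
    N6 x:[23,38] y:[35,55] z:[109/3,122/3] -> hit [109/3,38], descend [1, 3]
      N1 x:[23,33] y:[47,55] z:[113/3,122/3] -> miss, prune
      N3 x:[37,38] y:[35,41] z:[109/3,115/3] -> hit [37,38] leaf, test {P2@t=37}
    N8 x:[23,34] y:[56,67] z:[29,110/3] -> miss, prune
  N9 x:[-4,14] y:[33,68] z:[29,121/3] -> miss, prune

7 AABB tests over nodes [0, 4, 6, 1, 3, 8, 9]; 1 leaf entered; closest P2.

== RESULT ==
7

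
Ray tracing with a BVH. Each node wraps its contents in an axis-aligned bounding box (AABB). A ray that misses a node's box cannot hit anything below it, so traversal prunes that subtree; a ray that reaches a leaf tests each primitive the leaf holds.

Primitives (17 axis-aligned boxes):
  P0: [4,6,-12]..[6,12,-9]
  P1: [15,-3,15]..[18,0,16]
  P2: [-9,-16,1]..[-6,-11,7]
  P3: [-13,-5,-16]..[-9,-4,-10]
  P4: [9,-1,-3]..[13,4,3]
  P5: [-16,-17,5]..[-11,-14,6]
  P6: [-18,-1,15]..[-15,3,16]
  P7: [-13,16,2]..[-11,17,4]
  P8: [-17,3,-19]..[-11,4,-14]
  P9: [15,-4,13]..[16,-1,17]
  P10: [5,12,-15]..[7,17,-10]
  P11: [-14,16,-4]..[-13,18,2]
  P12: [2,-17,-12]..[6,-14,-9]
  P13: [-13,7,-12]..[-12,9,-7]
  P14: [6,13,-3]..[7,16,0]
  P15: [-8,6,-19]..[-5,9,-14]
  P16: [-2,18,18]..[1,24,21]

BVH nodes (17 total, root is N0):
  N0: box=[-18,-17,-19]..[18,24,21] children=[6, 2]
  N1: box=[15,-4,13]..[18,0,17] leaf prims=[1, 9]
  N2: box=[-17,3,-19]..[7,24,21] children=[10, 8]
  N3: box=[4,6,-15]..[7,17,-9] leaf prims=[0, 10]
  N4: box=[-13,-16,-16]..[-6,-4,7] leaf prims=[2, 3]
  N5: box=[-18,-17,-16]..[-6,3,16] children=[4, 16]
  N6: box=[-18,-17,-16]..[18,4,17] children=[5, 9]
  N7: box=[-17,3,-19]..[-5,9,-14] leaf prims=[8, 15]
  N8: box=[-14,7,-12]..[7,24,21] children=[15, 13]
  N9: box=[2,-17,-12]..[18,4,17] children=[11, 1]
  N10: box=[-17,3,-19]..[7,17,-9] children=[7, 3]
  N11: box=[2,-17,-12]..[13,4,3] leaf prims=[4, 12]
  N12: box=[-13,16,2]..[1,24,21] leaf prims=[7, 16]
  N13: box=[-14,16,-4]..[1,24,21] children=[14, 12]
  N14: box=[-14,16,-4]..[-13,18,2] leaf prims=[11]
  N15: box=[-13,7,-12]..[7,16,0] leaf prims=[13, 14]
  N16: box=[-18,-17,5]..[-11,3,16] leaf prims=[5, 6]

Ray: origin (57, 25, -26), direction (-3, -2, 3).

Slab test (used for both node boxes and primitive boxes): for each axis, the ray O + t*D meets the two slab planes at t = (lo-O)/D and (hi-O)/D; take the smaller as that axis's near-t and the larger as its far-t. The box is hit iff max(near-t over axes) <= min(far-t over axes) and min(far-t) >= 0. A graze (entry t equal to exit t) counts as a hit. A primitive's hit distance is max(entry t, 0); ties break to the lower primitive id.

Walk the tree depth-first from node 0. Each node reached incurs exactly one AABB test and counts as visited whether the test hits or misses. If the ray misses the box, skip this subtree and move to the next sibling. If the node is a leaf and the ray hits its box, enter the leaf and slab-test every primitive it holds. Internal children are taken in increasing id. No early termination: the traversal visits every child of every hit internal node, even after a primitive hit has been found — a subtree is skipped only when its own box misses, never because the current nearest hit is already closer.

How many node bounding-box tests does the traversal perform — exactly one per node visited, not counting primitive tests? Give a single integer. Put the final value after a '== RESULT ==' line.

Trace the traversal:
N0 x:[13,25] y:[1/2,21] z:[7/3,47/3] -> hit [13,47/3], descend [2, 6]
  N2 x:[50/3,74/3] y:[1/2,11] z:[7/3,47/3] -> miss, prune
  N6 x:[13,25] y:[21/2,21] z:[10/3,43/3] -> hit [13,43/3], descend [5, 9]
    N5 x:[21,25] y:[11,21] z:[10/3,14] -> miss, prune
    N9 x:[13,55/3] y:[21/2,21] z:[14/3,43/3] -> hit [13,43/3], descend [1, 11]
      N1 x:[13,14] y:[25/2,29/2] z:[13,43/3] -> hit [13,14] leaf, test {P1@t=41/3, P9@t=41/3}
      N11 x:[44/3,55/3] y:[21/2,21] z:[14/3,29/3] -> miss, prune

Summary -> nodes [0, 2, 6, 5, 9, 1, 11]; box-tests=7; leaf-entries=1; first=P1

== RESULT ==
7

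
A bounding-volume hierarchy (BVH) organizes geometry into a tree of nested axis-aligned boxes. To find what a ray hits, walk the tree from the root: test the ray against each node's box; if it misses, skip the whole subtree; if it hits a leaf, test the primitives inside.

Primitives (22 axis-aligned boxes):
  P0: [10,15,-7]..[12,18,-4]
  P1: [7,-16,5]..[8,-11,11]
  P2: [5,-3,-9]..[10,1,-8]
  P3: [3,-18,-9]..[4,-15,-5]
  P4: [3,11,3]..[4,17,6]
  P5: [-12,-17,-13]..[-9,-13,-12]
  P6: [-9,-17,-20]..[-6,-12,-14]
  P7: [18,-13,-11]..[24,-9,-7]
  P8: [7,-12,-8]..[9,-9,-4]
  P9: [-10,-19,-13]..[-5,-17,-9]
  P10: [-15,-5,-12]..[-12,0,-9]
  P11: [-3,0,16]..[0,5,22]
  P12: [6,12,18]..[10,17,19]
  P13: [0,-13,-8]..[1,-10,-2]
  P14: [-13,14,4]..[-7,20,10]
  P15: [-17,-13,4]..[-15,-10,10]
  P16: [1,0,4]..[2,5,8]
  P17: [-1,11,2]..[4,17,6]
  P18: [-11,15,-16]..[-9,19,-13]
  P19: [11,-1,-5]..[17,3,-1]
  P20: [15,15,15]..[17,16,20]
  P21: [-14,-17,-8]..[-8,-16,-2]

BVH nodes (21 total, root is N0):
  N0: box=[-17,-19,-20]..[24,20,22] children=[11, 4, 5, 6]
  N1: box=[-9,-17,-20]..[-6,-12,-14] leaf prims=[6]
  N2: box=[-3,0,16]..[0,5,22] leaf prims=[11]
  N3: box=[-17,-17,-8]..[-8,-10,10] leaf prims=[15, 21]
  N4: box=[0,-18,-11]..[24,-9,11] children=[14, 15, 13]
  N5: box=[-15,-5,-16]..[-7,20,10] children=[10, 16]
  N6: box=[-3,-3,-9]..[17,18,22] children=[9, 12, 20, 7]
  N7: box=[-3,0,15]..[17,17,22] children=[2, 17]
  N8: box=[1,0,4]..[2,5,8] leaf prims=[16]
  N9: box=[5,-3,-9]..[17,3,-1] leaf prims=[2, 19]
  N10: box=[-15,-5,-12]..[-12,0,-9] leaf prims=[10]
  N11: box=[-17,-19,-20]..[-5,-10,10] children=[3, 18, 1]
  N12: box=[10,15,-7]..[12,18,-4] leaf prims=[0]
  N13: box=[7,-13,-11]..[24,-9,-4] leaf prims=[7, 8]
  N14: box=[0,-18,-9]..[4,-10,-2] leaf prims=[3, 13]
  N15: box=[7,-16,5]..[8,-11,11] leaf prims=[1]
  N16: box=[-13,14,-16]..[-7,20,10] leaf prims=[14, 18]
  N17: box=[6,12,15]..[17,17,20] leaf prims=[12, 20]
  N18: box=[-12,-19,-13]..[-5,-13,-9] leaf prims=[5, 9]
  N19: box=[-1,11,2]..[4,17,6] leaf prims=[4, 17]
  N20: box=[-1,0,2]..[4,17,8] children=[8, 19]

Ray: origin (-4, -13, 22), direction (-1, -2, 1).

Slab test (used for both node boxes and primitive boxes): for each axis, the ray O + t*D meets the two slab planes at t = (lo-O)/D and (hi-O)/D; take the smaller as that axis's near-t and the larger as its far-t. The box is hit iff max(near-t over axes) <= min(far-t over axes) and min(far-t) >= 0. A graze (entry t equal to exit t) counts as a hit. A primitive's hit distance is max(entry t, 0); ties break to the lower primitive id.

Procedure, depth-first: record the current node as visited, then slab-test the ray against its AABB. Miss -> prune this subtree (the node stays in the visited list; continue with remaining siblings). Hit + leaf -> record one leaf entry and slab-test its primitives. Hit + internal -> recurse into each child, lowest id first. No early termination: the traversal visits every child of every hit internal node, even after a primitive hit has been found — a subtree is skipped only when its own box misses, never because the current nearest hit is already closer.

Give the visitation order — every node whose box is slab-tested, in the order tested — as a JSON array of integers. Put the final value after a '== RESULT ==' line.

Trace the traversal:
N0 x:[-28,13] y:[-33/2,3] z:[-42,0] -> hit [-33/2,0], descend [4, 5, 6, 11]
  N4 x:[-28,-4] y:[-2,5/2] z:[-33,-11] -> miss, prune
  N5 x:[3,11] y:[-33/2,-4] z:[-38,-12] -> miss, prune
  N6 x:[-21,-1] y:[-31/2,-5] z:[-31,0] -> miss, prune
  N11 x:[1,13] y:[-3/2,3] z:[-42,-12] -> miss, prune

5 AABB tests over nodes [0, 4, 5, 6, 11]; 0 leaves entered; closest miss.

== RESULT ==
[0, 4, 5, 6, 11]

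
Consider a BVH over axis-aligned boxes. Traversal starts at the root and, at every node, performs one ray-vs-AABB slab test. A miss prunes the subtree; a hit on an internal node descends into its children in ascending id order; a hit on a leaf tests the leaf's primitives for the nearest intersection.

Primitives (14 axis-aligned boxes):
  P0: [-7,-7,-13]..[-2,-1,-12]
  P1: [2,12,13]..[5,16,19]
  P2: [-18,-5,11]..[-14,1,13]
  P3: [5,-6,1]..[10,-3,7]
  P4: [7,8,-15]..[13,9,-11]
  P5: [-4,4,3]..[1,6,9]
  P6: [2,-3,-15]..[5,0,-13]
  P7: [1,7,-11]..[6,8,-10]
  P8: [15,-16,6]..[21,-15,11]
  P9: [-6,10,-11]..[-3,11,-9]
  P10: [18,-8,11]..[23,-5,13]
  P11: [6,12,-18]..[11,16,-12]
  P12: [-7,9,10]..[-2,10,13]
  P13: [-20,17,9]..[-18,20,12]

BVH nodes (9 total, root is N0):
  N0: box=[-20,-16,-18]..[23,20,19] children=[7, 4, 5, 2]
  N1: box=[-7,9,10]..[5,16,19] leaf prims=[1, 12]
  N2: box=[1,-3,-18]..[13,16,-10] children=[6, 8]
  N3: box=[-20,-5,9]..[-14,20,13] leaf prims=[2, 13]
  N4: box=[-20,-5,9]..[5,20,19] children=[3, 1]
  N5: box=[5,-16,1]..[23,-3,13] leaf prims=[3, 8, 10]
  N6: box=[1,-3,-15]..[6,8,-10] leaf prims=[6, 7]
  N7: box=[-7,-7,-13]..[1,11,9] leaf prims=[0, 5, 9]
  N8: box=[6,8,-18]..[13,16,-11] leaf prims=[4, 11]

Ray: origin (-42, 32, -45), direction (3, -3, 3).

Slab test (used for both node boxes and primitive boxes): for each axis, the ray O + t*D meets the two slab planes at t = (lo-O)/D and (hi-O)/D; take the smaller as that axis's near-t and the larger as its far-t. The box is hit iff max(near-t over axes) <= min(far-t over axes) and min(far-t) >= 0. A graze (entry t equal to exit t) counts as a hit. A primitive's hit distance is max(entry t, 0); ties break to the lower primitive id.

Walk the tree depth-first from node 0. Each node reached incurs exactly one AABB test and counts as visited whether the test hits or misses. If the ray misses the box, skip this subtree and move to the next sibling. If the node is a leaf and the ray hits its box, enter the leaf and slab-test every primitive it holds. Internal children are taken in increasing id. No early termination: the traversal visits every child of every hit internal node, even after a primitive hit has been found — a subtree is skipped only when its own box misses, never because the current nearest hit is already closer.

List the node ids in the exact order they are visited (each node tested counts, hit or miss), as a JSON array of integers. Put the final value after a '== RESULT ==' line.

Trace the traversal:
N0 x:[22/3,65/3] y:[4,16] z:[9,64/3] -> hit [9,16], descend [2, 4, 5, 7]
  N2 x:[43/3,55/3] y:[16/3,35/3] z:[9,35/3] -> miss, prune
  N4 x:[22/3,47/3] y:[4,37/3] z:[18,64/3] -> miss, prune
  N5 x:[47/3,65/3] y:[35/3,16] z:[46/3,58/3] -> hit [47/3,16] leaf, test {P3(miss), P8(miss), P10(miss)}
  N7 x:[35/3,43/3] y:[7,13] z:[32/3,18] -> hit [35/3,13] leaf, test {P0(miss), P5(miss), P9(miss)}

Summary -> nodes [0, 2, 4, 5, 7]; box-tests=5; leaf-entries=2; first=miss

== RESULT ==
[0, 2, 4, 5, 7]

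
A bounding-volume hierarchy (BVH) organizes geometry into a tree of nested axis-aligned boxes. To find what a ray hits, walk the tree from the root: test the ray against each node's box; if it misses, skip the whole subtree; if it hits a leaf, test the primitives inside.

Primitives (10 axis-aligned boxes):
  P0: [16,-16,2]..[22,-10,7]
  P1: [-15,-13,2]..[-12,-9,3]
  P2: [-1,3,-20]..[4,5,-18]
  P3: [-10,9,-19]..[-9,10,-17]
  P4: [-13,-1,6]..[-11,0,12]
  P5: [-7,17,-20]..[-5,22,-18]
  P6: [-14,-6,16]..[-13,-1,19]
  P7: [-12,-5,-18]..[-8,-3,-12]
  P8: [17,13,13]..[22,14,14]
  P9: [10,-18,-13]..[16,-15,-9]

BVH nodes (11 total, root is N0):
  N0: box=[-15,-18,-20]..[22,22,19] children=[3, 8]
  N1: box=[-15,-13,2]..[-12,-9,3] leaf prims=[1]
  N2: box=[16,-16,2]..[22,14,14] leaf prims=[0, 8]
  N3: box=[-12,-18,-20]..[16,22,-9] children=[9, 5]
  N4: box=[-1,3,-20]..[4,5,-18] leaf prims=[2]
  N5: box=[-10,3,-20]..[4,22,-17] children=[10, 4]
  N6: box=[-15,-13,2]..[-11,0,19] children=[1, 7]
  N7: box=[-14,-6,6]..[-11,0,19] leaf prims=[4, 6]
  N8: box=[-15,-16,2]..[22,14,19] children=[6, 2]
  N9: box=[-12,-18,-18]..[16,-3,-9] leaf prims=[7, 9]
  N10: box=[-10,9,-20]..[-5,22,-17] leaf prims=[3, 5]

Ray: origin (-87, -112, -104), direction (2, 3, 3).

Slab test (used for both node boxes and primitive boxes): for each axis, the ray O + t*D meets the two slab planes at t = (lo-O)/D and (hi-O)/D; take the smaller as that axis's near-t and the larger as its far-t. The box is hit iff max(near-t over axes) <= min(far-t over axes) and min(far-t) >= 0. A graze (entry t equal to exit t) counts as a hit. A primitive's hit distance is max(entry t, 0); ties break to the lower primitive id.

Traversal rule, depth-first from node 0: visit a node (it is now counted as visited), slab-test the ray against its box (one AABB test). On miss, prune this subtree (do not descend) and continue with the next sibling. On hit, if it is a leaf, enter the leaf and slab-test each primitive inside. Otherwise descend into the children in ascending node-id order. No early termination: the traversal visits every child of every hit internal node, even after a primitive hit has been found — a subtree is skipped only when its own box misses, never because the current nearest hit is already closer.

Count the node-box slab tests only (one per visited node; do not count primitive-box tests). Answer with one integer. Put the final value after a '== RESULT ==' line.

Trace the traversal:
N0 x:[36,109/2] y:[94/3,134/3] z:[28,41] -> hit [36,41], descend [3, 8]
  N3 x:[75/2,103/2] y:[94/3,134/3] z:[28,95/3] -> miss, prune
  N8 x:[36,109/2] y:[32,42] z:[106/3,41] -> hit [36,41], descend [2, 6]
    N2 x:[103/2,109/2] y:[32,42] z:[106/3,118/3] -> miss, prune
    N6 x:[36,38] y:[33,112/3] z:[106/3,41] -> hit [36,112/3], descend [1, 7]
      N1 x:[36,75/2] y:[33,103/3] z:[106/3,107/3] -> miss, prune
      N7 x:[73/2,38] y:[106/3,112/3] z:[110/3,41] -> hit [110/3,112/3] leaf, test {P4@t=37, P6(miss)}

order=[0, 3, 8, 2, 6, 1, 7]  |boxes|=7  |leaves|=1  hit=P4

== RESULT ==
7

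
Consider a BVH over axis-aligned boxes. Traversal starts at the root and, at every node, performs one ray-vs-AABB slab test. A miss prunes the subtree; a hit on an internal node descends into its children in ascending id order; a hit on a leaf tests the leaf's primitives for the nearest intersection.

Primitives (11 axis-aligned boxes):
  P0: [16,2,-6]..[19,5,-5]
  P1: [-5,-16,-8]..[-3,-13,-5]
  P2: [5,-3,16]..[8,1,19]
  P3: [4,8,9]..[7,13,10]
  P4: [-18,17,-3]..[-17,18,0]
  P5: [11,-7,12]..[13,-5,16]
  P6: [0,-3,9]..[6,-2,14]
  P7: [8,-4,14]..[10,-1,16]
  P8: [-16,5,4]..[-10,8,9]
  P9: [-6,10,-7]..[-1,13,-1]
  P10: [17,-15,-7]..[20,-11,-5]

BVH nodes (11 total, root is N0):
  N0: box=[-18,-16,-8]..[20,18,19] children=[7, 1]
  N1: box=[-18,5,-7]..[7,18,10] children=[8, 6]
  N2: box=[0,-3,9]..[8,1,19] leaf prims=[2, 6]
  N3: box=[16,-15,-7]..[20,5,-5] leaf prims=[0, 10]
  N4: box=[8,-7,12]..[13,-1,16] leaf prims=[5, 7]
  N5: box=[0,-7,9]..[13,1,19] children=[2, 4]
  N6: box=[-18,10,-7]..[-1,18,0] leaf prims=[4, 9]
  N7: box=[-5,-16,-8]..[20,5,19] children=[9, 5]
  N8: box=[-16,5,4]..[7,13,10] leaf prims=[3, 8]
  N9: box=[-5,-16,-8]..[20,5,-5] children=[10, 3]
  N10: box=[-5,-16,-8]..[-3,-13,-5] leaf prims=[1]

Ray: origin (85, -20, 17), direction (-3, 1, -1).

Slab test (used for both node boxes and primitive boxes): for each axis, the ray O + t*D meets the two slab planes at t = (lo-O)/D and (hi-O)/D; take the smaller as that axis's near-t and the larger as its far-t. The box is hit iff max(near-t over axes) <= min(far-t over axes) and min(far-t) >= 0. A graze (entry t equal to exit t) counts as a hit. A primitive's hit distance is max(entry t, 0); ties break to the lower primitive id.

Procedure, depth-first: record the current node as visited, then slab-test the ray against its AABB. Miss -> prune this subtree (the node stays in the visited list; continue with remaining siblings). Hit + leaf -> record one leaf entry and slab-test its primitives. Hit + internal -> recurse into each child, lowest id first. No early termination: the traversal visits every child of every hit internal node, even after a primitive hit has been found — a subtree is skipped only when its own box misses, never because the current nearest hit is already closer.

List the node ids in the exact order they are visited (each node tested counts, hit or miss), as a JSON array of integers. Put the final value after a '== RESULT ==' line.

Traverse from the root:
N0 x:[65/3,103/3] y:[4,38] z:[-2,25] -> hit [65/3,25], descend [1, 7]
  N1 x:[26,103/3] y:[25,38] z:[7,24] -> miss, prune
  N7 x:[65/3,30] y:[4,25] z:[-2,25] -> hit [65/3,25], descend [5, 9]
    N5 x:[24,85/3] y:[13,21] z:[-2,8] -> miss, prune
    N9 x:[65/3,30] y:[4,25] z:[22,25] -> hit [22,25], descend [3, 10]
      N3 x:[65/3,23] y:[5,25] z:[22,24] -> hit [22,23] leaf, test {P0@t=22, P10(miss)}
      N10 x:[88/3,30] y:[4,7] z:[22,25] -> miss, prune

7 AABB tests over nodes [0, 1, 7, 5, 9, 3, 10]; 1 leaf entered; closest P0.

== RESULT ==
[0, 1, 7, 5, 9, 3, 10]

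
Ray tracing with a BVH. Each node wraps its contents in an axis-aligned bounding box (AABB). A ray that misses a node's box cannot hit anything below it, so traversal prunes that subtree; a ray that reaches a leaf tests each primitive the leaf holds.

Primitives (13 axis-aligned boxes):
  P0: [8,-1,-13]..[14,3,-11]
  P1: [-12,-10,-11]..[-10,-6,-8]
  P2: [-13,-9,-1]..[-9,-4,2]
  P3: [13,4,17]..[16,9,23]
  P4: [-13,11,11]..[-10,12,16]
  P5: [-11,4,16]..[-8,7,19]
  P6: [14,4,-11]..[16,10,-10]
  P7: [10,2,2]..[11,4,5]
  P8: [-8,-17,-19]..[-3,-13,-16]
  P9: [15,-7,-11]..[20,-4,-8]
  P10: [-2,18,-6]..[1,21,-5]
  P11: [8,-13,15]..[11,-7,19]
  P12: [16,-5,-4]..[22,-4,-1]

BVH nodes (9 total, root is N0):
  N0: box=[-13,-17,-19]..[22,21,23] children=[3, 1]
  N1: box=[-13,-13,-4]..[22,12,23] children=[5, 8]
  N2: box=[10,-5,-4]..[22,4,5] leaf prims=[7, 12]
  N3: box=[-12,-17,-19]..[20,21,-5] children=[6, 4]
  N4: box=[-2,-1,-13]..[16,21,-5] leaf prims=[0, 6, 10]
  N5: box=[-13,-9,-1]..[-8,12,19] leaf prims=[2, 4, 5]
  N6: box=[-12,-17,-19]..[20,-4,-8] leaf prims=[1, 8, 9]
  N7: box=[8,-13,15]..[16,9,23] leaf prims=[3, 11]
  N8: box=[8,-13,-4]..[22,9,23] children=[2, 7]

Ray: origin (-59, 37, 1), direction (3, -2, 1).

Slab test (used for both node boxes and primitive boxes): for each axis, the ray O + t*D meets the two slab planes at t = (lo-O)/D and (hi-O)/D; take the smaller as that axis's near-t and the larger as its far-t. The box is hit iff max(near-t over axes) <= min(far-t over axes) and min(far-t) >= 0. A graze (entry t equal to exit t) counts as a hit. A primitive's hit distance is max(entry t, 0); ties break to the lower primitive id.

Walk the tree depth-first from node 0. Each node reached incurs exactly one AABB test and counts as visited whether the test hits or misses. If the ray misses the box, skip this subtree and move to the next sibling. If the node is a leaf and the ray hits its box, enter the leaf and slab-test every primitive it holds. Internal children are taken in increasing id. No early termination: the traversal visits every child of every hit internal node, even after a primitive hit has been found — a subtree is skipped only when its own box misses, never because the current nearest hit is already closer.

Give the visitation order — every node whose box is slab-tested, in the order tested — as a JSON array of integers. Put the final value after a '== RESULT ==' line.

Walk:
N0 x:[46/3,27] y:[8,27] z:[-20,22] -> hit [46/3,22], descend [1, 3]
  N1 x:[46/3,27] y:[25/2,25] z:[-5,22] -> hit [46/3,22], descend [5, 8]
    N5 x:[46/3,17] y:[25/2,23] z:[-2,18] -> hit [46/3,17] leaf, test {P2(miss), P4(miss), P5@t=16}
    N8 x:[67/3,27] y:[14,25] z:[-5,22] -> miss, prune
  N3 x:[47/3,79/3] y:[8,27] z:[-20,-6] -> miss, prune

Summary -> nodes [0, 1, 5, 8, 3]; box-tests=5; leaf-entries=1; first=P5

== RESULT ==
[0, 1, 5, 8, 3]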